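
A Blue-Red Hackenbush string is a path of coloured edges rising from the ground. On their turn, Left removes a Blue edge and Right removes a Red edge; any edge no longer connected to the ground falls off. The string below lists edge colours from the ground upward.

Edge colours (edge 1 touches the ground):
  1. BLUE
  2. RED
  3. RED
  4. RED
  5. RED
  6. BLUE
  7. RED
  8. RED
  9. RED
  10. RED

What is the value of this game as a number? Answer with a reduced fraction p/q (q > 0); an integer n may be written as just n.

Build G(s[:k]) for k = 1..10, string s = BLUE RED RED RED RED BLUE RED RED RED RED.
step 1: add BLUE to get B; options L={ 0 } R={ none } -> 1
step 2: add RED to get BR; options L={ 0 } R={ 1 } -> 1/2
step 3: add RED to get BRR; options L={ 0 } R={ 1/2, 1 } -> 1/4
step 4: add RED to get BRRR; options L={ 0 } R={ 1/4, 1/2, 1 } -> 1/8
step 5: add RED to get BRRRR; options L={ 0 } R={ 1/8, 1/4, 1/2, 1 } -> 1/16
step 6: add BLUE to get BRRRRB; options L={ 0, 1/16 } R={ 1/8, 1/4, 1/2, 1 } -> 3/32
step 7: add RED to get BRRRRBR; options L={ 0, 1/16 } R={ 3/32, 1/8, 1/4, 1/2, 1 } -> 5/64
step 8: add RED to get BRRRRBRR; options L={ 0, 1/16 } R={ 5/64, 3/32, 1/8, 1/4, 1/2, 1 } -> 9/128
step 9: add RED to get BRRRRBRRR; options L={ 0, 1/16 } R={ 9/128, 5/64, 3/32, 1/8, 1/4, 1/2, 1 } -> 17/256
step 10: add RED to get BRRRRBRRRR; options L={ 0, 1/16 } R={ 17/256, 9/128, 5/64, 3/32, 1/8, 1/4, 1/2, 1 } -> 33/512

33/512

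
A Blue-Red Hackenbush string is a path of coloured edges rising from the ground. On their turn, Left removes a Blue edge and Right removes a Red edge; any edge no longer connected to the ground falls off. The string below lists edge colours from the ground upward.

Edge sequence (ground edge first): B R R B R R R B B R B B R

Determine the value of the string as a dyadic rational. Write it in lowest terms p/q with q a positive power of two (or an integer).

1133/4096

Prefix values for B R R B R R R B B R B B R via {L|R} + simplicity:
value(B) = { 0 | none } gives 1
value(BR) = { 0 | 1 } gives 1/2
value(BRR) = { 0 | 1/2,1 } gives 1/4
value(BRRB) = { 0,1/4 | 1/2,1 } gives 3/8
value(BRRBR) = { 0,1/4 | 3/8,1/2,1 } gives 5/16
value(BRRBRR) = { 0,1/4 | 5/16,3/8,1/2,1 } gives 9/32
value(BRRBRRR) = { 0,1/4 | 9/32,5/16,3/8,1/2,1 } gives 17/64
value(BRRBRRRB) = { 0,1/4,17/64 | 9/32,5/16,3/8,1/2,1 } gives 35/128
value(BRRBRRRBB) = { 0,1/4,17/64,35/128 | 9/32,5/16,3/8,1/2,1 } gives 71/256
value(BRRBRRRBBR) = { 0,1/4,17/64,35/128 | 71/256,9/32,5/16,3/8,1/2,1 } gives 141/512
value(BRRBRRRBBRB) = { 0,1/4,17/64,35/128,141/512 | 71/256,9/32,5/16,3/8,1/2,1 } gives 283/1024
value(BRRBRRRBBRBB) = { 0,1/4,17/64,35/128,141/512,283/1024 | 71/256,9/32,5/16,3/8,1/2,1 } gives 567/2048
value(BRRBRRRBBRBBR) = { 0,1/4,17/64,35/128,141/512,283/1024 | 567/2048,71/256,9/32,5/16,3/8,1/2,1 } gives 1133/4096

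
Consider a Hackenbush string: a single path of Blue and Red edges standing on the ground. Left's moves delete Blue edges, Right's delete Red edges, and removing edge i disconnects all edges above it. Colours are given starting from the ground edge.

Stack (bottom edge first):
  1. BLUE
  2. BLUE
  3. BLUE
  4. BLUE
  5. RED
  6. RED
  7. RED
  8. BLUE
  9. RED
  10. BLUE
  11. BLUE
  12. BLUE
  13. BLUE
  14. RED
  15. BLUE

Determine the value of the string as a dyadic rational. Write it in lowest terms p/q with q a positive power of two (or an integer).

Build G(s[:k]) for k = 1..15, string s = BLUE BLUE BLUE BLUE RED RED RED BLUE RED BLUE BLUE BLUE BLUE RED BLUE.
G(B) = { 0 | — } — 1
G(BB) = { 0 1 | — } — 2
G(BBB) = { 0 1 2 | — } — 3
G(BBBB) = { 0 1 2 3 | — } — 4
G(BBBBR) = { 0 1 2 3 | 4 } — 7/2
G(BBBBRR) = { 0 1 2 3 | 7/2 4 } — 13/4
G(BBBBRRR) = { 0 1 2 3 | 13/4 7/2 4 } — 25/8
G(BBBBRRRB) = { 0 1 2 3 25/8 | 13/4 7/2 4 } — 51/16
G(BBBBRRRBR) = { 0 1 2 3 25/8 | 51/16 13/4 7/2 4 } — 101/32
G(BBBBRRRBRB) = { 0 1 2 3 25/8 101/32 | 51/16 13/4 7/2 4 } — 203/64
G(BBBBRRRBRBB) = { 0 1 2 3 25/8 101/32 203/64 | 51/16 13/4 7/2 4 } — 407/128
G(BBBBRRRBRBBB) = { 0 1 2 3 25/8 101/32 203/64 407/128 | 51/16 13/4 7/2 4 } — 815/256
G(BBBBRRRBRBBBB) = { 0 1 2 3 25/8 101/32 203/64 407/128 815/256 | 51/16 13/4 7/2 4 } — 1631/512
G(BBBBRRRBRBBBBR) = { 0 1 2 3 25/8 101/32 203/64 407/128 815/256 | 1631/512 51/16 13/4 7/2 4 } — 3261/1024
G(BBBBRRRBRBBBBRB) = { 0 1 2 3 25/8 101/32 203/64 407/128 815/256 3261/1024 | 1631/512 51/16 13/4 7/2 4 } — 6523/2048

6523/2048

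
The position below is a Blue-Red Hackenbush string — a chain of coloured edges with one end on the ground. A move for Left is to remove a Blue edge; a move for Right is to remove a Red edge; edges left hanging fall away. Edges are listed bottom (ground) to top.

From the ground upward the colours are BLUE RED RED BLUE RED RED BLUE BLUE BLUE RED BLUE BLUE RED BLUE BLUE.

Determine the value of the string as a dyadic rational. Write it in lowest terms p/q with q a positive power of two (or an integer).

Build val(s[:k]) for k = 1..15, string s = BLUE RED RED BLUE RED RED BLUE BLUE BLUE RED BLUE BLUE RED BLUE BLUE.
val_1 [B]  L=[0]  R=[(no moves)]  so 1
val_2 [BR]  L=[0]  R=[1]  so 1/2
val_3 [BRR]  L=[0]  R=[1/2, 1]  so 1/4
val_4 [BRRB]  L=[0, 1/4]  R=[1/2, 1]  so 3/8
val_5 [BRRBR]  L=[0, 1/4]  R=[3/8, 1/2, 1]  so 5/16
val_6 [BRRBRR]  L=[0, 1/4]  R=[5/16, 3/8, 1/2, 1]  so 9/32
val_7 [BRRBRRB]  L=[0, 1/4, 9/32]  R=[5/16, 3/8, 1/2, 1]  so 19/64
val_8 [BRRBRRBB]  L=[0, 1/4, 9/32, 19/64]  R=[5/16, 3/8, 1/2, 1]  so 39/128
val_9 [BRRBRRBBB]  L=[0, 1/4, 9/32, 19/64, 39/128]  R=[5/16, 3/8, 1/2, 1]  so 79/256
val_10 [BRRBRRBBBR]  L=[0, 1/4, 9/32, 19/64, 39/128]  R=[79/256, 5/16, 3/8, 1/2, 1]  so 157/512
val_11 [BRRBRRBBBRB]  L=[0, 1/4, 9/32, 19/64, 39/128, 157/512]  R=[79/256, 5/16, 3/8, 1/2, 1]  so 315/1024
val_12 [BRRBRRBBBRBB]  L=[0, 1/4, 9/32, 19/64, 39/128, 157/512, 315/1024]  R=[79/256, 5/16, 3/8, 1/2, 1]  so 631/2048
val_13 [BRRBRRBBBRBBR]  L=[0, 1/4, 9/32, 19/64, 39/128, 157/512, 315/1024]  R=[631/2048, 79/256, 5/16, 3/8, 1/2, 1]  so 1261/4096
val_14 [BRRBRRBBBRBBRB]  L=[0, 1/4, 9/32, 19/64, 39/128, 157/512, 315/1024, 1261/4096]  R=[631/2048, 79/256, 5/16, 3/8, 1/2, 1]  so 2523/8192
val_15 [BRRBRRBBBRBBRBB]  L=[0, 1/4, 9/32, 19/64, 39/128, 157/512, 315/1024, 1261/4096, 2523/8192]  R=[631/2048, 79/256, 5/16, 3/8, 1/2, 1]  so 5047/16384

5047/16384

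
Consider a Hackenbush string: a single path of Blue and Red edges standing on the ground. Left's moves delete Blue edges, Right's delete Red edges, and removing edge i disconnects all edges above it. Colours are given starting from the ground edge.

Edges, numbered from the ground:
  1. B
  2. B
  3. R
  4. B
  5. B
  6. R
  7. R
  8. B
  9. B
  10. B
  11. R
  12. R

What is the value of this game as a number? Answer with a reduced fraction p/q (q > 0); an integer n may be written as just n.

edge 1 of 12 (B): { 0 | · } = 1
edge 2 of 12 (B): { 0,1 | · } = 2
edge 3 of 12 (R): { 0,1 | 2 } = 3/2
edge 4 of 12 (B): { 0,1,3/2 | 2 } = 7/4
edge 5 of 12 (B): { 0,1,3/2,7/4 | 2 } = 15/8
edge 6 of 12 (R): { 0,1,3/2,7/4 | 15/8,2 } = 29/16
edge 7 of 12 (R): { 0,1,3/2,7/4 | 29/16,15/8,2 } = 57/32
edge 8 of 12 (B): { 0,1,3/2,7/4,57/32 | 29/16,15/8,2 } = 115/64
edge 9 of 12 (B): { 0,1,3/2,7/4,57/32,115/64 | 29/16,15/8,2 } = 231/128
edge 10 of 12 (B): { 0,1,3/2,7/4,57/32,115/64,231/128 | 29/16,15/8,2 } = 463/256
edge 11 of 12 (R): { 0,1,3/2,7/4,57/32,115/64,231/128 | 463/256,29/16,15/8,2 } = 925/512
edge 12 of 12 (R): { 0,1,3/2,7/4,57/32,115/64,231/128 | 925/512,463/256,29/16,15/8,2 } = 1849/1024

1849/1024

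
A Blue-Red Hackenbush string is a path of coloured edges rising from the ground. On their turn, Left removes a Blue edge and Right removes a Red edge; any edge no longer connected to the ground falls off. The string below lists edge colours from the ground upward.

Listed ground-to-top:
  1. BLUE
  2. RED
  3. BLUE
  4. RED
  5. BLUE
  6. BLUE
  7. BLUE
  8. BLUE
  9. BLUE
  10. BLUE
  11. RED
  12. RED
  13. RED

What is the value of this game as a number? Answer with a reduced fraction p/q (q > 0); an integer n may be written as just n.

3057/4096

Build g(s[:k]) for k = 1..13, string s = BLUE RED BLUE RED BLUE BLUE BLUE BLUE BLUE BLUE RED RED RED.
g(B) = { 0 | none } so 1
g(BR) = { 0 | 1 } so 1/2
g(BRB) = { 0, 1/2 | 1 } so 3/4
g(BRBR) = { 0, 1/2 | 3/4, 1 } so 5/8
g(BRBRB) = { 0, 1/2, 5/8 | 3/4, 1 } so 11/16
g(BRBRBB) = { 0, 1/2, 5/8, 11/16 | 3/4, 1 } so 23/32
g(BRBRBBB) = { 0, 1/2, 5/8, 11/16, 23/32 | 3/4, 1 } so 47/64
g(BRBRBBBB) = { 0, 1/2, 5/8, 11/16, 23/32, 47/64 | 3/4, 1 } so 95/128
g(BRBRBBBBB) = { 0, 1/2, 5/8, 11/16, 23/32, 47/64, 95/128 | 3/4, 1 } so 191/256
g(BRBRBBBBBB) = { 0, 1/2, 5/8, 11/16, 23/32, 47/64, 95/128, 191/256 | 3/4, 1 } so 383/512
g(BRBRBBBBBBR) = { 0, 1/2, 5/8, 11/16, 23/32, 47/64, 95/128, 191/256 | 383/512, 3/4, 1 } so 765/1024
g(BRBRBBBBBBRR) = { 0, 1/2, 5/8, 11/16, 23/32, 47/64, 95/128, 191/256 | 765/1024, 383/512, 3/4, 1 } so 1529/2048
g(BRBRBBBBBBRRR) = { 0, 1/2, 5/8, 11/16, 23/32, 47/64, 95/128, 191/256 | 1529/2048, 765/1024, 383/512, 3/4, 1 } so 3057/4096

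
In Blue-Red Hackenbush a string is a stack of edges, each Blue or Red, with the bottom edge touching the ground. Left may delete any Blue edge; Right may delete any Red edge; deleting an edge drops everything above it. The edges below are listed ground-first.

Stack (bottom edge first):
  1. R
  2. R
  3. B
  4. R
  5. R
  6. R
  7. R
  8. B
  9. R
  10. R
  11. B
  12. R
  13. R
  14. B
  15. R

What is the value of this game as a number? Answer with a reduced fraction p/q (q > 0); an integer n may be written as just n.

Build v(s[:k]) for k = 1..15, string s = R R B R R R R B R R B R R B R.
edge 1 of 15 (R): { · | 0 } gives -1
edge 2 of 15 (R): { · | -1,0 } gives -2
edge 3 of 15 (B): { -2 | -1,0 } gives -3/2
edge 4 of 15 (R): { -2 | -3/2,-1,0 } gives -7/4
edge 5 of 15 (R): { -2 | -7/4,-3/2,-1,0 } gives -15/8
edge 6 of 15 (R): { -2 | -15/8,-7/4,-3/2,-1,0 } gives -31/16
edge 7 of 15 (R): { -2 | -31/16,-15/8,-7/4,-3/2,-1,0 } gives -63/32
edge 8 of 15 (B): { -2,-63/32 | -31/16,-15/8,-7/4,-3/2,-1,0 } gives -125/64
edge 9 of 15 (R): { -2,-63/32 | -125/64,-31/16,-15/8,-7/4,-3/2,-1,0 } gives -251/128
edge 10 of 15 (R): { -2,-63/32 | -251/128,-125/64,-31/16,-15/8,-7/4,-3/2,-1,0 } gives -503/256
edge 11 of 15 (B): { -2,-63/32,-503/256 | -251/128,-125/64,-31/16,-15/8,-7/4,-3/2,-1,0 } gives -1005/512
edge 12 of 15 (R): { -2,-63/32,-503/256 | -1005/512,-251/128,-125/64,-31/16,-15/8,-7/4,-3/2,-1,0 } gives -2011/1024
edge 13 of 15 (R): { -2,-63/32,-503/256 | -2011/1024,-1005/512,-251/128,-125/64,-31/16,-15/8,-7/4,-3/2,-1,0 } gives -4023/2048
edge 14 of 15 (B): { -2,-63/32,-503/256,-4023/2048 | -2011/1024,-1005/512,-251/128,-125/64,-31/16,-15/8,-7/4,-3/2,-1,0 } gives -8045/4096
edge 15 of 15 (R): { -2,-63/32,-503/256,-4023/2048 | -8045/4096,-2011/1024,-1005/512,-251/128,-125/64,-31/16,-15/8,-7/4,-3/2,-1,0 } gives -16091/8192

-16091/8192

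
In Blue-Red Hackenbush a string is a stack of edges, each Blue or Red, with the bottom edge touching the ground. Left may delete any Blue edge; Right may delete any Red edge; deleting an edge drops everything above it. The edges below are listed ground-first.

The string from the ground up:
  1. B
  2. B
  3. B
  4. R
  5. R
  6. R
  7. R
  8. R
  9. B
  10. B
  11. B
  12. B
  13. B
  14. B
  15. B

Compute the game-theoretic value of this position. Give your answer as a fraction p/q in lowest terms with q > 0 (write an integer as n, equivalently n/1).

g(B) = { 0 | ∅ } gives 1
g(BB) = { 0 1 | ∅ } gives 2
g(BBB) = { 0 1 2 | ∅ } gives 3
g(BBBR) = { 0 1 2 | 3 } gives 5/2
g(BBBRR) = { 0 1 2 | 5/2 3 } gives 9/4
g(BBBRRR) = { 0 1 2 | 9/4 5/2 3 } gives 17/8
g(BBBRRRR) = { 0 1 2 | 17/8 9/4 5/2 3 } gives 33/16
g(BBBRRRRR) = { 0 1 2 | 33/16 17/8 9/4 5/2 3 } gives 65/32
g(BBBRRRRRB) = { 0 1 2 65/32 | 33/16 17/8 9/4 5/2 3 } gives 131/64
g(BBBRRRRRBB) = { 0 1 2 65/32 131/64 | 33/16 17/8 9/4 5/2 3 } gives 263/128
g(BBBRRRRRBBB) = { 0 1 2 65/32 131/64 263/128 | 33/16 17/8 9/4 5/2 3 } gives 527/256
g(BBBRRRRRBBBB) = { 0 1 2 65/32 131/64 263/128 527/256 | 33/16 17/8 9/4 5/2 3 } gives 1055/512
g(BBBRRRRRBBBBB) = { 0 1 2 65/32 131/64 263/128 527/256 1055/512 | 33/16 17/8 9/4 5/2 3 } gives 2111/1024
g(BBBRRRRRBBBBBB) = { 0 1 2 65/32 131/64 263/128 527/256 1055/512 2111/1024 | 33/16 17/8 9/4 5/2 3 } gives 4223/2048
g(BBBRRRRRBBBBBBB) = { 0 1 2 65/32 131/64 263/128 527/256 1055/512 2111/1024 4223/2048 | 33/16 17/8 9/4 5/2 3 } gives 8447/4096

8447/4096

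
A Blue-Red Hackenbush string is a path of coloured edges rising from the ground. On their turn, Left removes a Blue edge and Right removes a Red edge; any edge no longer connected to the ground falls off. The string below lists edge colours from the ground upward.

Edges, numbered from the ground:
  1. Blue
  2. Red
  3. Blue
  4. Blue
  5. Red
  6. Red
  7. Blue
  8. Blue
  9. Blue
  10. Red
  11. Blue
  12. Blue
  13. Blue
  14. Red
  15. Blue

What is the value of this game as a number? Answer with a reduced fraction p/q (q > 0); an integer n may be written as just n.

13243/16384

Build val(s[:k]) for k = 1..15, string s = Blue Red Blue Blue Red Red Blue Blue Blue Red Blue Blue Blue Red Blue.
val_1 [B]  L=[0]  R=[·]  = 1
val_2 [BR]  L=[0]  R=[1]  = 1/2
val_3 [BRB]  L=[0; 1/2]  R=[1]  = 3/4
val_4 [BRBB]  L=[0; 1/2; 3/4]  R=[1]  = 7/8
val_5 [BRBBR]  L=[0; 1/2; 3/4]  R=[7/8; 1]  = 13/16
val_6 [BRBBRR]  L=[0; 1/2; 3/4]  R=[13/16; 7/8; 1]  = 25/32
val_7 [BRBBRRB]  L=[0; 1/2; 3/4; 25/32]  R=[13/16; 7/8; 1]  = 51/64
val_8 [BRBBRRBB]  L=[0; 1/2; 3/4; 25/32; 51/64]  R=[13/16; 7/8; 1]  = 103/128
val_9 [BRBBRRBBB]  L=[0; 1/2; 3/4; 25/32; 51/64; 103/128]  R=[13/16; 7/8; 1]  = 207/256
val_10 [BRBBRRBBBR]  L=[0; 1/2; 3/4; 25/32; 51/64; 103/128]  R=[207/256; 13/16; 7/8; 1]  = 413/512
val_11 [BRBBRRBBBRB]  L=[0; 1/2; 3/4; 25/32; 51/64; 103/128; 413/512]  R=[207/256; 13/16; 7/8; 1]  = 827/1024
val_12 [BRBBRRBBBRBB]  L=[0; 1/2; 3/4; 25/32; 51/64; 103/128; 413/512; 827/1024]  R=[207/256; 13/16; 7/8; 1]  = 1655/2048
val_13 [BRBBRRBBBRBBB]  L=[0; 1/2; 3/4; 25/32; 51/64; 103/128; 413/512; 827/1024; 1655/2048]  R=[207/256; 13/16; 7/8; 1]  = 3311/4096
val_14 [BRBBRRBBBRBBBR]  L=[0; 1/2; 3/4; 25/32; 51/64; 103/128; 413/512; 827/1024; 1655/2048]  R=[3311/4096; 207/256; 13/16; 7/8; 1]  = 6621/8192
val_15 [BRBBRRBBBRBBBRB]  L=[0; 1/2; 3/4; 25/32; 51/64; 103/128; 413/512; 827/1024; 1655/2048; 6621/8192]  R=[3311/4096; 207/256; 13/16; 7/8; 1]  = 13243/16384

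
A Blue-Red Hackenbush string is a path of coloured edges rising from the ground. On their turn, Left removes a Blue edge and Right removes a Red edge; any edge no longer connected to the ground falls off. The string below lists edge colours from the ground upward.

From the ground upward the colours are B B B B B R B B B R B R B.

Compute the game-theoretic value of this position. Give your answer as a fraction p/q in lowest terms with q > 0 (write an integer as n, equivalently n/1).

1259/256

Prefix values for B B B B B R B B B R B R B via {L|R} + simplicity:
1 of 13 · B · max L 0 · min R +∞ — 1
2 of 13 · BB · max L 1 · min R +∞ — 2
3 of 13 · BBB · max L 2 · min R +∞ — 3
4 of 13 · BBBB · max L 3 · min R +∞ — 4
5 of 13 · BBBBB · max L 4 · min R +∞ — 5
6 of 13 · BBBBBR · max L 4 · min R 5 — 9/2
7 of 13 · BBBBBRB · max L 9/2 · min R 5 — 19/4
8 of 13 · BBBBBRBB · max L 19/4 · min R 5 — 39/8
9 of 13 · BBBBBRBBB · max L 39/8 · min R 5 — 79/16
10 of 13 · BBBBBRBBBR · max L 39/8 · min R 79/16 — 157/32
11 of 13 · BBBBBRBBBRB · max L 157/32 · min R 79/16 — 315/64
12 of 13 · BBBBBRBBBRBR · max L 157/32 · min R 315/64 — 629/128
13 of 13 · BBBBBRBBBRBRB · max L 629/128 · min R 315/64 — 1259/256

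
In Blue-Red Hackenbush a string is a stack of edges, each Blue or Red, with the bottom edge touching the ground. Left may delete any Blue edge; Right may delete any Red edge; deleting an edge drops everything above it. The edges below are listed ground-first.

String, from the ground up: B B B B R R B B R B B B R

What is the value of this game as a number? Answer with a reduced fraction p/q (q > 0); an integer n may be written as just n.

Prefix values for B B B B R R B B R B B B R via {L|R} + simplicity:
B: Left { 0 }, Right { none } so simplest 1
BB: Left { 0 1 }, Right { none } so simplest 2
BBB: Left { 0 1 2 }, Right { none } so simplest 3
BBBB: Left { 0 1 2 3 }, Right { none } so simplest 4
BBBBR: Left { 0 1 2 3 }, Right { 4 } so simplest 7/2
BBBBRR: Left { 0 1 2 3 }, Right { 7/2 4 } so simplest 13/4
BBBBRRB: Left { 0 1 2 3 13/4 }, Right { 7/2 4 } so simplest 27/8
BBBBRRBB: Left { 0 1 2 3 13/4 27/8 }, Right { 7/2 4 } so simplest 55/16
BBBBRRBBR: Left { 0 1 2 3 13/4 27/8 }, Right { 55/16 7/2 4 } so simplest 109/32
BBBBRRBBRB: Left { 0 1 2 3 13/4 27/8 109/32 }, Right { 55/16 7/2 4 } so simplest 219/64
BBBBRRBBRBB: Left { 0 1 2 3 13/4 27/8 109/32 219/64 }, Right { 55/16 7/2 4 } so simplest 439/128
BBBBRRBBRBBB: Left { 0 1 2 3 13/4 27/8 109/32 219/64 439/128 }, Right { 55/16 7/2 4 } so simplest 879/256
BBBBRRBBRBBBR: Left { 0 1 2 3 13/4 27/8 109/32 219/64 439/128 }, Right { 879/256 55/16 7/2 4 } so simplest 1757/512

1757/512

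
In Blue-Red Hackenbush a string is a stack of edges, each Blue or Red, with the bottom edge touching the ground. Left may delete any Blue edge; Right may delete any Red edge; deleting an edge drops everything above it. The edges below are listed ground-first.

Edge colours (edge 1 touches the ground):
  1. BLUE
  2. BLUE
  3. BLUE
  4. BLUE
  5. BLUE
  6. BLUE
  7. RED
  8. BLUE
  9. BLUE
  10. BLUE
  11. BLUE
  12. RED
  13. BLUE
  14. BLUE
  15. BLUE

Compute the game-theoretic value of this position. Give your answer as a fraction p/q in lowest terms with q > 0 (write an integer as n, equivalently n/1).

3055/512

1 of 15 · B · max L 0 · min R +∞ -> 1
2 of 15 · BB · max L 1 · min R +∞ -> 2
3 of 15 · BBB · max L 2 · min R +∞ -> 3
4 of 15 · BBBB · max L 3 · min R +∞ -> 4
5 of 15 · BBBBB · max L 4 · min R +∞ -> 5
6 of 15 · BBBBBB · max L 5 · min R +∞ -> 6
7 of 15 · BBBBBBR · max L 5 · min R 6 -> 11/2
8 of 15 · BBBBBBRB · max L 11/2 · min R 6 -> 23/4
9 of 15 · BBBBBBRBB · max L 23/4 · min R 6 -> 47/8
10 of 15 · BBBBBBRBBB · max L 47/8 · min R 6 -> 95/16
11 of 15 · BBBBBBRBBBB · max L 95/16 · min R 6 -> 191/32
12 of 15 · BBBBBBRBBBBR · max L 95/16 · min R 191/32 -> 381/64
13 of 15 · BBBBBBRBBBBRB · max L 381/64 · min R 191/32 -> 763/128
14 of 15 · BBBBBBRBBBBRBB · max L 763/128 · min R 191/32 -> 1527/256
15 of 15 · BBBBBBRBBBBRBBB · max L 1527/256 · min R 191/32 -> 3055/512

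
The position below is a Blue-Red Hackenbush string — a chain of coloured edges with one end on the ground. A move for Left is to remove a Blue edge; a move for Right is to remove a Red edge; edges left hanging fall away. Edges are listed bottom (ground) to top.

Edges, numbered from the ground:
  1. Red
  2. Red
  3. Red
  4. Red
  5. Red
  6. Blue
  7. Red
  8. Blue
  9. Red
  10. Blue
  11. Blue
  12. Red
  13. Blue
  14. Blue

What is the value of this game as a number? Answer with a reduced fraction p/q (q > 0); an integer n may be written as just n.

-2377/512

Recurse on prefixes of the 14-edge string Red Red Red Red Red Blue Red Blue Red Blue Blue Red Blue Blue:
edge 1 of 14 (Red): { — | 0 } => -1
edge 2 of 14 (Red): { — | -1; 0 } => -2
edge 3 of 14 (Red): { — | -2; -1; 0 } => -3
edge 4 of 14 (Red): { — | -3; -2; -1; 0 } => -4
edge 5 of 14 (Red): { — | -4; -3; -2; -1; 0 } => -5
edge 6 of 14 (Blue): { -5 | -4; -3; -2; -1; 0 } => -9/2
edge 7 of 14 (Red): { -5 | -9/2; -4; -3; -2; -1; 0 } => -19/4
edge 8 of 14 (Blue): { -5; -19/4 | -9/2; -4; -3; -2; -1; 0 } => -37/8
edge 9 of 14 (Red): { -5; -19/4 | -37/8; -9/2; -4; -3; -2; -1; 0 } => -75/16
edge 10 of 14 (Blue): { -5; -19/4; -75/16 | -37/8; -9/2; -4; -3; -2; -1; 0 } => -149/32
edge 11 of 14 (Blue): { -5; -19/4; -75/16; -149/32 | -37/8; -9/2; -4; -3; -2; -1; 0 } => -297/64
edge 12 of 14 (Red): { -5; -19/4; -75/16; -149/32 | -297/64; -37/8; -9/2; -4; -3; -2; -1; 0 } => -595/128
edge 13 of 14 (Blue): { -5; -19/4; -75/16; -149/32; -595/128 | -297/64; -37/8; -9/2; -4; -3; -2; -1; 0 } => -1189/256
edge 14 of 14 (Blue): { -5; -19/4; -75/16; -149/32; -595/128; -1189/256 | -297/64; -37/8; -9/2; -4; -3; -2; -1; 0 } => -2377/512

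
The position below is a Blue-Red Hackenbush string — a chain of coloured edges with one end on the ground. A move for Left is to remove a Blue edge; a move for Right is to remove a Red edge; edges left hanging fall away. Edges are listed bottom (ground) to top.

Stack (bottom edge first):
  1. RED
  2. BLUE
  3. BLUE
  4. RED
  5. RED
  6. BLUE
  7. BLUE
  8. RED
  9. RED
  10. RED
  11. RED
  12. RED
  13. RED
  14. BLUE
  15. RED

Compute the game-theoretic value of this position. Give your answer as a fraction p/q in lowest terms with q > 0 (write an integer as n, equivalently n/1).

-6651/16384

Build val(s[:k]) for k = 1..15, string s = RED BLUE BLUE RED RED BLUE BLUE RED RED RED RED RED RED BLUE RED.
val_1 [R]  L=[]  R=[0]  gives -1
val_2 [RB]  L=[-1]  R=[0]  gives -1/2
val_3 [RBB]  L=[-1; -1/2]  R=[0]  gives -1/4
val_4 [RBBR]  L=[-1; -1/2]  R=[-1/4; 0]  gives -3/8
val_5 [RBBRR]  L=[-1; -1/2]  R=[-3/8; -1/4; 0]  gives -7/16
val_6 [RBBRRB]  L=[-1; -1/2; -7/16]  R=[-3/8; -1/4; 0]  gives -13/32
val_7 [RBBRRBB]  L=[-1; -1/2; -7/16; -13/32]  R=[-3/8; -1/4; 0]  gives -25/64
val_8 [RBBRRBBR]  L=[-1; -1/2; -7/16; -13/32]  R=[-25/64; -3/8; -1/4; 0]  gives -51/128
val_9 [RBBRRBBRR]  L=[-1; -1/2; -7/16; -13/32]  R=[-51/128; -25/64; -3/8; -1/4; 0]  gives -103/256
val_10 [RBBRRBBRRR]  L=[-1; -1/2; -7/16; -13/32]  R=[-103/256; -51/128; -25/64; -3/8; -1/4; 0]  gives -207/512
val_11 [RBBRRBBRRRR]  L=[-1; -1/2; -7/16; -13/32]  R=[-207/512; -103/256; -51/128; -25/64; -3/8; -1/4; 0]  gives -415/1024
val_12 [RBBRRBBRRRRR]  L=[-1; -1/2; -7/16; -13/32]  R=[-415/1024; -207/512; -103/256; -51/128; -25/64; -3/8; -1/4; 0]  gives -831/2048
val_13 [RBBRRBBRRRRRR]  L=[-1; -1/2; -7/16; -13/32]  R=[-831/2048; -415/1024; -207/512; -103/256; -51/128; -25/64; -3/8; -1/4; 0]  gives -1663/4096
val_14 [RBBRRBBRRRRRRB]  L=[-1; -1/2; -7/16; -13/32; -1663/4096]  R=[-831/2048; -415/1024; -207/512; -103/256; -51/128; -25/64; -3/8; -1/4; 0]  gives -3325/8192
val_15 [RBBRRBBRRRRRRBR]  L=[-1; -1/2; -7/16; -13/32; -1663/4096]  R=[-3325/8192; -831/2048; -415/1024; -207/512; -103/256; -51/128; -25/64; -3/8; -1/4; 0]  gives -6651/16384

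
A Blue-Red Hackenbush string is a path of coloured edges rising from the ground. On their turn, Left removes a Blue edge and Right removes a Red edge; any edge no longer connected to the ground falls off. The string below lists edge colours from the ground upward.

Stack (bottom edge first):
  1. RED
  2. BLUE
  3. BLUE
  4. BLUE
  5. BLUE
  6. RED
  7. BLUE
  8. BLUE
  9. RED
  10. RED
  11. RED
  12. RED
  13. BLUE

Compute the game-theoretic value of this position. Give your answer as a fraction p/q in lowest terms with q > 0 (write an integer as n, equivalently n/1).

edge 1 of 13 (RED): { · | 0 } => -1
edge 2 of 13 (BLUE): { -1 | 0 } => -1/2
edge 3 of 13 (BLUE): { -1; -1/2 | 0 } => -1/4
edge 4 of 13 (BLUE): { -1; -1/2; -1/4 | 0 } => -1/8
edge 5 of 13 (BLUE): { -1; -1/2; -1/4; -1/8 | 0 } => -1/16
edge 6 of 13 (RED): { -1; -1/2; -1/4; -1/8 | -1/16; 0 } => -3/32
edge 7 of 13 (BLUE): { -1; -1/2; -1/4; -1/8; -3/32 | -1/16; 0 } => -5/64
edge 8 of 13 (BLUE): { -1; -1/2; -1/4; -1/8; -3/32; -5/64 | -1/16; 0 } => -9/128
edge 9 of 13 (RED): { -1; -1/2; -1/4; -1/8; -3/32; -5/64 | -9/128; -1/16; 0 } => -19/256
edge 10 of 13 (RED): { -1; -1/2; -1/4; -1/8; -3/32; -5/64 | -19/256; -9/128; -1/16; 0 } => -39/512
edge 11 of 13 (RED): { -1; -1/2; -1/4; -1/8; -3/32; -5/64 | -39/512; -19/256; -9/128; -1/16; 0 } => -79/1024
edge 12 of 13 (RED): { -1; -1/2; -1/4; -1/8; -3/32; -5/64 | -79/1024; -39/512; -19/256; -9/128; -1/16; 0 } => -159/2048
edge 13 of 13 (BLUE): { -1; -1/2; -1/4; -1/8; -3/32; -5/64; -159/2048 | -79/1024; -39/512; -19/256; -9/128; -1/16; 0 } => -317/4096

-317/4096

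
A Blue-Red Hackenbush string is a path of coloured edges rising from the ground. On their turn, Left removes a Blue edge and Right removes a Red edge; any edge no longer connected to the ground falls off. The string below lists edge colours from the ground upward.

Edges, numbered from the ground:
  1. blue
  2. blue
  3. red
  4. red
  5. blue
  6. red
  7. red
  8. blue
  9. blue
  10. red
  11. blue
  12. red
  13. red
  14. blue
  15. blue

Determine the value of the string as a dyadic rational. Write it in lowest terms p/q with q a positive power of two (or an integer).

step 1: add blue to get b; options L={ 0 } R={  } -> 1
step 2: add blue to get bb; options L={ 0,1 } R={  } -> 2
step 3: add red to get bbr; options L={ 0,1 } R={ 2 } -> 3/2
step 4: add red to get bbrr; options L={ 0,1 } R={ 3/2,2 } -> 5/4
step 5: add blue to get bbrrb; options L={ 0,1,5/4 } R={ 3/2,2 } -> 11/8
step 6: add red to get bbrrbr; options L={ 0,1,5/4 } R={ 11/8,3/2,2 } -> 21/16
step 7: add red to get bbrrbrr; options L={ 0,1,5/4 } R={ 21/16,11/8,3/2,2 } -> 41/32
step 8: add blue to get bbrrbrrb; options L={ 0,1,5/4,41/32 } R={ 21/16,11/8,3/2,2 } -> 83/64
step 9: add blue to get bbrrbrrbb; options L={ 0,1,5/4,41/32,83/64 } R={ 21/16,11/8,3/2,2 } -> 167/128
step 10: add red to get bbrrbrrbbr; options L={ 0,1,5/4,41/32,83/64 } R={ 167/128,21/16,11/8,3/2,2 } -> 333/256
step 11: add blue to get bbrrbrrbbrb; options L={ 0,1,5/4,41/32,83/64,333/256 } R={ 167/128,21/16,11/8,3/2,2 } -> 667/512
step 12: add red to get bbrrbrrbbrbr; options L={ 0,1,5/4,41/32,83/64,333/256 } R={ 667/512,167/128,21/16,11/8,3/2,2 } -> 1333/1024
step 13: add red to get bbrrbrrbbrbrr; options L={ 0,1,5/4,41/32,83/64,333/256 } R={ 1333/1024,667/512,167/128,21/16,11/8,3/2,2 } -> 2665/2048
step 14: add blue to get bbrrbrrbbrbrrb; options L={ 0,1,5/4,41/32,83/64,333/256,2665/2048 } R={ 1333/1024,667/512,167/128,21/16,11/8,3/2,2 } -> 5331/4096
step 15: add blue to get bbrrbrrbbrbrrbb; options L={ 0,1,5/4,41/32,83/64,333/256,2665/2048,5331/4096 } R={ 1333/1024,667/512,167/128,21/16,11/8,3/2,2 } -> 10663/8192

10663/8192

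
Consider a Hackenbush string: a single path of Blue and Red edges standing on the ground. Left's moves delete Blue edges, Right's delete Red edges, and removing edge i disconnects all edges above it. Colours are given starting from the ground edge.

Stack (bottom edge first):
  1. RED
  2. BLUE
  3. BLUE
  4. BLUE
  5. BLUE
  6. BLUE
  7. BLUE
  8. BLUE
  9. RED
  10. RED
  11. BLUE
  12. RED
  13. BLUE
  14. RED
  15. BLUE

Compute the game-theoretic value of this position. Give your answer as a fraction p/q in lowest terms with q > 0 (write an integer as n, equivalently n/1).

Prefix values for RED BLUE BLUE BLUE BLUE BLUE BLUE BLUE RED RED BLUE RED BLUE RED BLUE via {L|R} + simplicity:
G_1 [R]  L=[(no moves)]  R=[0]  so -1
G_2 [RB]  L=[-1]  R=[0]  so -1/2
G_3 [RBB]  L=[-1; -1/2]  R=[0]  so -1/4
G_4 [RBBB]  L=[-1; -1/2; -1/4]  R=[0]  so -1/8
G_5 [RBBBB]  L=[-1; -1/2; -1/4; -1/8]  R=[0]  so -1/16
G_6 [RBBBBB]  L=[-1; -1/2; -1/4; -1/8; -1/16]  R=[0]  so -1/32
G_7 [RBBBBBB]  L=[-1; -1/2; -1/4; -1/8; -1/16; -1/32]  R=[0]  so -1/64
G_8 [RBBBBBBB]  L=[-1; -1/2; -1/4; -1/8; -1/16; -1/32; -1/64]  R=[0]  so -1/128
G_9 [RBBBBBBBR]  L=[-1; -1/2; -1/4; -1/8; -1/16; -1/32; -1/64]  R=[-1/128; 0]  so -3/256
G_10 [RBBBBBBBRR]  L=[-1; -1/2; -1/4; -1/8; -1/16; -1/32; -1/64]  R=[-3/256; -1/128; 0]  so -7/512
G_11 [RBBBBBBBRRB]  L=[-1; -1/2; -1/4; -1/8; -1/16; -1/32; -1/64; -7/512]  R=[-3/256; -1/128; 0]  so -13/1024
G_12 [RBBBBBBBRRBR]  L=[-1; -1/2; -1/4; -1/8; -1/16; -1/32; -1/64; -7/512]  R=[-13/1024; -3/256; -1/128; 0]  so -27/2048
G_13 [RBBBBBBBRRBRB]  L=[-1; -1/2; -1/4; -1/8; -1/16; -1/32; -1/64; -7/512; -27/2048]  R=[-13/1024; -3/256; -1/128; 0]  so -53/4096
G_14 [RBBBBBBBRRBRBR]  L=[-1; -1/2; -1/4; -1/8; -1/16; -1/32; -1/64; -7/512; -27/2048]  R=[-53/4096; -13/1024; -3/256; -1/128; 0]  so -107/8192
G_15 [RBBBBBBBRRBRBRB]  L=[-1; -1/2; -1/4; -1/8; -1/16; -1/32; -1/64; -7/512; -27/2048; -107/8192]  R=[-53/4096; -13/1024; -3/256; -1/128; 0]  so -213/16384

-213/16384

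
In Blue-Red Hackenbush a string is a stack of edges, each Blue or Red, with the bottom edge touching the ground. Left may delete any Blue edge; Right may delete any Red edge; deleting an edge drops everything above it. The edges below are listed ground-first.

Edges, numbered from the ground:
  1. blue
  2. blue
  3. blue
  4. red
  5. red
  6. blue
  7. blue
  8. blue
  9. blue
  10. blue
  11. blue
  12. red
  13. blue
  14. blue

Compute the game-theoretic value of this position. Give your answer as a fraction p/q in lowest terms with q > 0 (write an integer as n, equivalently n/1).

5111/2048

Prefix values for blue blue blue red red blue blue blue blue blue blue red blue blue via {L|R} + simplicity:
edge 1 of 14 (blue): { 0 | ∅ } -> 1
edge 2 of 14 (blue): { 0, 1 | ∅ } -> 2
edge 3 of 14 (blue): { 0, 1, 2 | ∅ } -> 3
edge 4 of 14 (red): { 0, 1, 2 | 3 } -> 5/2
edge 5 of 14 (red): { 0, 1, 2 | 5/2, 3 } -> 9/4
edge 6 of 14 (blue): { 0, 1, 2, 9/4 | 5/2, 3 } -> 19/8
edge 7 of 14 (blue): { 0, 1, 2, 9/4, 19/8 | 5/2, 3 } -> 39/16
edge 8 of 14 (blue): { 0, 1, 2, 9/4, 19/8, 39/16 | 5/2, 3 } -> 79/32
edge 9 of 14 (blue): { 0, 1, 2, 9/4, 19/8, 39/16, 79/32 | 5/2, 3 } -> 159/64
edge 10 of 14 (blue): { 0, 1, 2, 9/4, 19/8, 39/16, 79/32, 159/64 | 5/2, 3 } -> 319/128
edge 11 of 14 (blue): { 0, 1, 2, 9/4, 19/8, 39/16, 79/32, 159/64, 319/128 | 5/2, 3 } -> 639/256
edge 12 of 14 (red): { 0, 1, 2, 9/4, 19/8, 39/16, 79/32, 159/64, 319/128 | 639/256, 5/2, 3 } -> 1277/512
edge 13 of 14 (blue): { 0, 1, 2, 9/4, 19/8, 39/16, 79/32, 159/64, 319/128, 1277/512 | 639/256, 5/2, 3 } -> 2555/1024
edge 14 of 14 (blue): { 0, 1, 2, 9/4, 19/8, 39/16, 79/32, 159/64, 319/128, 1277/512, 2555/1024 | 639/256, 5/2, 3 } -> 5111/2048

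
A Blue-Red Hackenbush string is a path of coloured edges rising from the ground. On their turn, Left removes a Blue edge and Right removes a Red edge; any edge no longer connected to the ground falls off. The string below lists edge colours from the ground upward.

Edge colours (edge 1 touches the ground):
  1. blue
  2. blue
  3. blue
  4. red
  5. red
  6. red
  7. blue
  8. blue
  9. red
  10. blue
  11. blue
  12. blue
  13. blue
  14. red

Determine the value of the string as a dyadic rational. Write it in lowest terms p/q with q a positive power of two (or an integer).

4541/2048

Build val(s[:k]) for k = 1..14, string s = blue blue blue red red red blue blue red blue blue blue blue red.
val(b) = { 0 | none } = 1
val(bb) = { 0 1 | none } = 2
val(bbb) = { 0 1 2 | none } = 3
val(bbbr) = { 0 1 2 | 3 } = 5/2
val(bbbrr) = { 0 1 2 | 5/2 3 } = 9/4
val(bbbrrr) = { 0 1 2 | 9/4 5/2 3 } = 17/8
val(bbbrrrb) = { 0 1 2 17/8 | 9/4 5/2 3 } = 35/16
val(bbbrrrbb) = { 0 1 2 17/8 35/16 | 9/4 5/2 3 } = 71/32
val(bbbrrrbbr) = { 0 1 2 17/8 35/16 | 71/32 9/4 5/2 3 } = 141/64
val(bbbrrrbbrb) = { 0 1 2 17/8 35/16 141/64 | 71/32 9/4 5/2 3 } = 283/128
val(bbbrrrbbrbb) = { 0 1 2 17/8 35/16 141/64 283/128 | 71/32 9/4 5/2 3 } = 567/256
val(bbbrrrbbrbbb) = { 0 1 2 17/8 35/16 141/64 283/128 567/256 | 71/32 9/4 5/2 3 } = 1135/512
val(bbbrrrbbrbbbb) = { 0 1 2 17/8 35/16 141/64 283/128 567/256 1135/512 | 71/32 9/4 5/2 3 } = 2271/1024
val(bbbrrrbbrbbbbr) = { 0 1 2 17/8 35/16 141/64 283/128 567/256 1135/512 | 2271/1024 71/32 9/4 5/2 3 } = 4541/2048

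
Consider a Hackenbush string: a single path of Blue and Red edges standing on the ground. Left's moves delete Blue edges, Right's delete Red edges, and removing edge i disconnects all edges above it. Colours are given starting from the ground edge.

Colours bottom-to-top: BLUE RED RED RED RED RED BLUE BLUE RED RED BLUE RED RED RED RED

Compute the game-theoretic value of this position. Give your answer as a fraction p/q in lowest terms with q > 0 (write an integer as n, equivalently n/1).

801/16384

B: Left { 0 }, Right { · } ⇒ simplest 1
BR: Left { 0 }, Right { 1 } ⇒ simplest 1/2
BRR: Left { 0 }, Right { 1/2 1 } ⇒ simplest 1/4
BRRR: Left { 0 }, Right { 1/4 1/2 1 } ⇒ simplest 1/8
BRRRR: Left { 0 }, Right { 1/8 1/4 1/2 1 } ⇒ simplest 1/16
BRRRRR: Left { 0 }, Right { 1/16 1/8 1/4 1/2 1 } ⇒ simplest 1/32
BRRRRRB: Left { 0 1/32 }, Right { 1/16 1/8 1/4 1/2 1 } ⇒ simplest 3/64
BRRRRRBB: Left { 0 1/32 3/64 }, Right { 1/16 1/8 1/4 1/2 1 } ⇒ simplest 7/128
BRRRRRBBR: Left { 0 1/32 3/64 }, Right { 7/128 1/16 1/8 1/4 1/2 1 } ⇒ simplest 13/256
BRRRRRBBRR: Left { 0 1/32 3/64 }, Right { 13/256 7/128 1/16 1/8 1/4 1/2 1 } ⇒ simplest 25/512
BRRRRRBBRRB: Left { 0 1/32 3/64 25/512 }, Right { 13/256 7/128 1/16 1/8 1/4 1/2 1 } ⇒ simplest 51/1024
BRRRRRBBRRBR: Left { 0 1/32 3/64 25/512 }, Right { 51/1024 13/256 7/128 1/16 1/8 1/4 1/2 1 } ⇒ simplest 101/2048
BRRRRRBBRRBRR: Left { 0 1/32 3/64 25/512 }, Right { 101/2048 51/1024 13/256 7/128 1/16 1/8 1/4 1/2 1 } ⇒ simplest 201/4096
BRRRRRBBRRBRRR: Left { 0 1/32 3/64 25/512 }, Right { 201/4096 101/2048 51/1024 13/256 7/128 1/16 1/8 1/4 1/2 1 } ⇒ simplest 401/8192
BRRRRRBBRRBRRRR: Left { 0 1/32 3/64 25/512 }, Right { 401/8192 201/4096 101/2048 51/1024 13/256 7/128 1/16 1/8 1/4 1/2 1 } ⇒ simplest 801/16384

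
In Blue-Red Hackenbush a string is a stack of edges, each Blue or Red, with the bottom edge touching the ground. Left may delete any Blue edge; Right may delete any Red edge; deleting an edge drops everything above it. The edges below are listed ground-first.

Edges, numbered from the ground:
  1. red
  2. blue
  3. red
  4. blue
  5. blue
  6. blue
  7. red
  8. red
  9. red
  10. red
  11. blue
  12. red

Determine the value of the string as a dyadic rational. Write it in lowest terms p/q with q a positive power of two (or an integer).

g_1 [r]  L=[∅]  R=[0]  — -1
g_2 [rb]  L=[-1]  R=[0]  — -1/2
g_3 [rbr]  L=[-1]  R=[-1/2; 0]  — -3/4
g_4 [rbrb]  L=[-1; -3/4]  R=[-1/2; 0]  — -5/8
g_5 [rbrbb]  L=[-1; -3/4; -5/8]  R=[-1/2; 0]  — -9/16
g_6 [rbrbbb]  L=[-1; -3/4; -5/8; -9/16]  R=[-1/2; 0]  — -17/32
g_7 [rbrbbbr]  L=[-1; -3/4; -5/8; -9/16]  R=[-17/32; -1/2; 0]  — -35/64
g_8 [rbrbbbrr]  L=[-1; -3/4; -5/8; -9/16]  R=[-35/64; -17/32; -1/2; 0]  — -71/128
g_9 [rbrbbbrrr]  L=[-1; -3/4; -5/8; -9/16]  R=[-71/128; -35/64; -17/32; -1/2; 0]  — -143/256
g_10 [rbrbbbrrrr]  L=[-1; -3/4; -5/8; -9/16]  R=[-143/256; -71/128; -35/64; -17/32; -1/2; 0]  — -287/512
g_11 [rbrbbbrrrrb]  L=[-1; -3/4; -5/8; -9/16; -287/512]  R=[-143/256; -71/128; -35/64; -17/32; -1/2; 0]  — -573/1024
g_12 [rbrbbbrrrrbr]  L=[-1; -3/4; -5/8; -9/16; -287/512]  R=[-573/1024; -143/256; -71/128; -35/64; -17/32; -1/2; 0]  — -1147/2048

-1147/2048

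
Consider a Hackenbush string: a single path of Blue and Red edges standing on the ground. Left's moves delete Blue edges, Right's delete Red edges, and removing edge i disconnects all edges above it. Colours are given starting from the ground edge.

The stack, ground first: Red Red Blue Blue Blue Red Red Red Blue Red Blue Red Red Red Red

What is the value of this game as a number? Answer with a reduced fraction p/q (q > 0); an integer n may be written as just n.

Recurse on prefixes of the 15-edge string Red Red Blue Blue Blue Red Red Red Blue Red Blue Red Red Red Red:
R: Left { (no moves) }, Right { 0 } so simplest -1
RR: Left { (no moves) }, Right { -1; 0 } so simplest -2
RRB: Left { -2 }, Right { -1; 0 } so simplest -3/2
RRBB: Left { -2; -3/2 }, Right { -1; 0 } so simplest -5/4
RRBBB: Left { -2; -3/2; -5/4 }, Right { -1; 0 } so simplest -9/8
RRBBBR: Left { -2; -3/2; -5/4 }, Right { -9/8; -1; 0 } so simplest -19/16
RRBBBRR: Left { -2; -3/2; -5/4 }, Right { -19/16; -9/8; -1; 0 } so simplest -39/32
RRBBBRRR: Left { -2; -3/2; -5/4 }, Right { -39/32; -19/16; -9/8; -1; 0 } so simplest -79/64
RRBBBRRRB: Left { -2; -3/2; -5/4; -79/64 }, Right { -39/32; -19/16; -9/8; -1; 0 } so simplest -157/128
RRBBBRRRBR: Left { -2; -3/2; -5/4; -79/64 }, Right { -157/128; -39/32; -19/16; -9/8; -1; 0 } so simplest -315/256
RRBBBRRRBRB: Left { -2; -3/2; -5/4; -79/64; -315/256 }, Right { -157/128; -39/32; -19/16; -9/8; -1; 0 } so simplest -629/512
RRBBBRRRBRBR: Left { -2; -3/2; -5/4; -79/64; -315/256 }, Right { -629/512; -157/128; -39/32; -19/16; -9/8; -1; 0 } so simplest -1259/1024
RRBBBRRRBRBRR: Left { -2; -3/2; -5/4; -79/64; -315/256 }, Right { -1259/1024; -629/512; -157/128; -39/32; -19/16; -9/8; -1; 0 } so simplest -2519/2048
RRBBBRRRBRBRRR: Left { -2; -3/2; -5/4; -79/64; -315/256 }, Right { -2519/2048; -1259/1024; -629/512; -157/128; -39/32; -19/16; -9/8; -1; 0 } so simplest -5039/4096
RRBBBRRRBRBRRRR: Left { -2; -3/2; -5/4; -79/64; -315/256 }, Right { -5039/4096; -2519/2048; -1259/1024; -629/512; -157/128; -39/32; -19/16; -9/8; -1; 0 } so simplest -10079/8192

-10079/8192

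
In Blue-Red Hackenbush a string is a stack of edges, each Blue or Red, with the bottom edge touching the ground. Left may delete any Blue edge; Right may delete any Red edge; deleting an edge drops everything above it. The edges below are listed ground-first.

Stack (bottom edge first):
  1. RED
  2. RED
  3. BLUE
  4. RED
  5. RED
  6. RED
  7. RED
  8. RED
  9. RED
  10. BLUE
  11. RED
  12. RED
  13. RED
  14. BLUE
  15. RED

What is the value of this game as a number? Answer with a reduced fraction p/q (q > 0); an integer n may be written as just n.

-16315/8192

G(R) = {  | 0 } gives -1
G(RR) = {  | -1; 0 } gives -2
G(RRB) = { -2 | -1; 0 } gives -3/2
G(RRBR) = { -2 | -3/2; -1; 0 } gives -7/4
G(RRBRR) = { -2 | -7/4; -3/2; -1; 0 } gives -15/8
G(RRBRRR) = { -2 | -15/8; -7/4; -3/2; -1; 0 } gives -31/16
G(RRBRRRR) = { -2 | -31/16; -15/8; -7/4; -3/2; -1; 0 } gives -63/32
G(RRBRRRRR) = { -2 | -63/32; -31/16; -15/8; -7/4; -3/2; -1; 0 } gives -127/64
G(RRBRRRRRR) = { -2 | -127/64; -63/32; -31/16; -15/8; -7/4; -3/2; -1; 0 } gives -255/128
G(RRBRRRRRRB) = { -2; -255/128 | -127/64; -63/32; -31/16; -15/8; -7/4; -3/2; -1; 0 } gives -509/256
G(RRBRRRRRRBR) = { -2; -255/128 | -509/256; -127/64; -63/32; -31/16; -15/8; -7/4; -3/2; -1; 0 } gives -1019/512
G(RRBRRRRRRBRR) = { -2; -255/128 | -1019/512; -509/256; -127/64; -63/32; -31/16; -15/8; -7/4; -3/2; -1; 0 } gives -2039/1024
G(RRBRRRRRRBRRR) = { -2; -255/128 | -2039/1024; -1019/512; -509/256; -127/64; -63/32; -31/16; -15/8; -7/4; -3/2; -1; 0 } gives -4079/2048
G(RRBRRRRRRBRRRB) = { -2; -255/128; -4079/2048 | -2039/1024; -1019/512; -509/256; -127/64; -63/32; -31/16; -15/8; -7/4; -3/2; -1; 0 } gives -8157/4096
G(RRBRRRRRRBRRRBR) = { -2; -255/128; -4079/2048 | -8157/4096; -2039/1024; -1019/512; -509/256; -127/64; -63/32; -31/16; -15/8; -7/4; -3/2; -1; 0 } gives -16315/8192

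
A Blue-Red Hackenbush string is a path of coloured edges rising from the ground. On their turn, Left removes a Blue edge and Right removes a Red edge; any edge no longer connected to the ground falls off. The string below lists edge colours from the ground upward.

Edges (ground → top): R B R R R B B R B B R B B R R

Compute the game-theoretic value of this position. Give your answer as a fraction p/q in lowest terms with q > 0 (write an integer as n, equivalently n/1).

-14631/16384

edge 1 of 15 (R): { (no moves) | 0 } = -1
edge 2 of 15 (B): { -1 | 0 } = -1/2
edge 3 of 15 (R): { -1 | -1/2,0 } = -3/4
edge 4 of 15 (R): { -1 | -3/4,-1/2,0 } = -7/8
edge 5 of 15 (R): { -1 | -7/8,-3/4,-1/2,0 } = -15/16
edge 6 of 15 (B): { -1,-15/16 | -7/8,-3/4,-1/2,0 } = -29/32
edge 7 of 15 (B): { -1,-15/16,-29/32 | -7/8,-3/4,-1/2,0 } = -57/64
edge 8 of 15 (R): { -1,-15/16,-29/32 | -57/64,-7/8,-3/4,-1/2,0 } = -115/128
edge 9 of 15 (B): { -1,-15/16,-29/32,-115/128 | -57/64,-7/8,-3/4,-1/2,0 } = -229/256
edge 10 of 15 (B): { -1,-15/16,-29/32,-115/128,-229/256 | -57/64,-7/8,-3/4,-1/2,0 } = -457/512
edge 11 of 15 (R): { -1,-15/16,-29/32,-115/128,-229/256 | -457/512,-57/64,-7/8,-3/4,-1/2,0 } = -915/1024
edge 12 of 15 (B): { -1,-15/16,-29/32,-115/128,-229/256,-915/1024 | -457/512,-57/64,-7/8,-3/4,-1/2,0 } = -1829/2048
edge 13 of 15 (B): { -1,-15/16,-29/32,-115/128,-229/256,-915/1024,-1829/2048 | -457/512,-57/64,-7/8,-3/4,-1/2,0 } = -3657/4096
edge 14 of 15 (R): { -1,-15/16,-29/32,-115/128,-229/256,-915/1024,-1829/2048 | -3657/4096,-457/512,-57/64,-7/8,-3/4,-1/2,0 } = -7315/8192
edge 15 of 15 (R): { -1,-15/16,-29/32,-115/128,-229/256,-915/1024,-1829/2048 | -7315/8192,-3657/4096,-457/512,-57/64,-7/8,-3/4,-1/2,0 } = -14631/16384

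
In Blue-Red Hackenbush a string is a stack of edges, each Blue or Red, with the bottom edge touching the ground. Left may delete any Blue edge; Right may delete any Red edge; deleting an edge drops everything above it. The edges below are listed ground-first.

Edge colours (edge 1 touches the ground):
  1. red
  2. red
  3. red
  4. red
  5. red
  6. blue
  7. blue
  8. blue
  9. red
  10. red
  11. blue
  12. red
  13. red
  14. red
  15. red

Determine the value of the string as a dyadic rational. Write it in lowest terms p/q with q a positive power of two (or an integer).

Recurse on prefixes of the 15-edge string red red red red red blue blue blue red red blue red red red red:
step 1: add red to get r; options L={ ∅ } R={ 0 } = -1
step 2: add red to get rr; options L={ ∅ } R={ -1,0 } = -2
step 3: add red to get rrr; options L={ ∅ } R={ -2,-1,0 } = -3
step 4: add red to get rrrr; options L={ ∅ } R={ -3,-2,-1,0 } = -4
step 5: add red to get rrrrr; options L={ ∅ } R={ -4,-3,-2,-1,0 } = -5
step 6: add blue to get rrrrrb; options L={ -5 } R={ -4,-3,-2,-1,0 } = -9/2
step 7: add blue to get rrrrrbb; options L={ -5,-9/2 } R={ -4,-3,-2,-1,0 } = -17/4
step 8: add blue to get rrrrrbbb; options L={ -5,-9/2,-17/4 } R={ -4,-3,-2,-1,0 } = -33/8
step 9: add red to get rrrrrbbbr; options L={ -5,-9/2,-17/4 } R={ -33/8,-4,-3,-2,-1,0 } = -67/16
step 10: add red to get rrrrrbbbrr; options L={ -5,-9/2,-17/4 } R={ -67/16,-33/8,-4,-3,-2,-1,0 } = -135/32
step 11: add blue to get rrrrrbbbrrb; options L={ -5,-9/2,-17/4,-135/32 } R={ -67/16,-33/8,-4,-3,-2,-1,0 } = -269/64
step 12: add red to get rrrrrbbbrrbr; options L={ -5,-9/2,-17/4,-135/32 } R={ -269/64,-67/16,-33/8,-4,-3,-2,-1,0 } = -539/128
step 13: add red to get rrrrrbbbrrbrr; options L={ -5,-9/2,-17/4,-135/32 } R={ -539/128,-269/64,-67/16,-33/8,-4,-3,-2,-1,0 } = -1079/256
step 14: add red to get rrrrrbbbrrbrrr; options L={ -5,-9/2,-17/4,-135/32 } R={ -1079/256,-539/128,-269/64,-67/16,-33/8,-4,-3,-2,-1,0 } = -2159/512
step 15: add red to get rrrrrbbbrrbrrrr; options L={ -5,-9/2,-17/4,-135/32 } R={ -2159/512,-1079/256,-539/128,-269/64,-67/16,-33/8,-4,-3,-2,-1,0 } = -4319/1024

-4319/1024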